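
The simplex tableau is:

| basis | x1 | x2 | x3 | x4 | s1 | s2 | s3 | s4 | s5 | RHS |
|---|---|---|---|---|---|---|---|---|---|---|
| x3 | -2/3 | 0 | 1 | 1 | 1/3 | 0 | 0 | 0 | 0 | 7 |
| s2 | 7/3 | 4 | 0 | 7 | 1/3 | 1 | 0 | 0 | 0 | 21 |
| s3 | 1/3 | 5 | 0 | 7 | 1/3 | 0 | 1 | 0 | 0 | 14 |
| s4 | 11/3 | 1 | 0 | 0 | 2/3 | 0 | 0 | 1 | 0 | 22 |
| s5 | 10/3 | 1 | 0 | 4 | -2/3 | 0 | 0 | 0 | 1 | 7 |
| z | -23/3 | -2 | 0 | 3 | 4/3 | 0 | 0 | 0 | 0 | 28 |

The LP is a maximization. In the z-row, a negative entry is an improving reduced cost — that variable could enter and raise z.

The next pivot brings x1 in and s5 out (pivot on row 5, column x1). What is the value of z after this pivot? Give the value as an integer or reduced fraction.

441/10

Minimum ratio for x1: 7/(10/3) = 21/10.
z changes by −(z-row coeff of x1)·ratio = −(-23/3)·(21/10) = 161/10.
New z = 28 + (161/10) = 441/10.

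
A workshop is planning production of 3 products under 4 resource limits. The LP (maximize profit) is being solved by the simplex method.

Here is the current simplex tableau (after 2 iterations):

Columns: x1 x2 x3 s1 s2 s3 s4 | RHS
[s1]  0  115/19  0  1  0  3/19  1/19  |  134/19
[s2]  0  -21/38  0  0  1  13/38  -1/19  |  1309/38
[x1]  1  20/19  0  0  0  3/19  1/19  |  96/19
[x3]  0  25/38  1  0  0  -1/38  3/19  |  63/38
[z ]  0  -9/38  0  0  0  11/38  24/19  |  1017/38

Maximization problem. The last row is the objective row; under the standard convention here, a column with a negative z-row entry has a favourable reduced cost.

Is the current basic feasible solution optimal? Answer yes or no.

no

Column x2 has objective-row coefficient -9/38, which is negative; an improving pivot exists, so not yet optimal.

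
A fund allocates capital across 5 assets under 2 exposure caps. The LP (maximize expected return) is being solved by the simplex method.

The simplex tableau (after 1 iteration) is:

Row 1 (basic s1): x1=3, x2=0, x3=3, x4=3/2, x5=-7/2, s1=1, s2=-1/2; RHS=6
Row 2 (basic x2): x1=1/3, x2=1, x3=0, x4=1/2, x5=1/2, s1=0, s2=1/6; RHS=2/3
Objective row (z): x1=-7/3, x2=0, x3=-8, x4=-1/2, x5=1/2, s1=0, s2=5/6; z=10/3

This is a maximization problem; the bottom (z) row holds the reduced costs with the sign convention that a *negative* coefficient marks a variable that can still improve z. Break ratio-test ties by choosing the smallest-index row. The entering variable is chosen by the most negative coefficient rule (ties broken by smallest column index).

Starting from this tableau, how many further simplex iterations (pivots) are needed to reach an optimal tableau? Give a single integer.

2

pivot: x3 in, s1 out → z = 58/3
pivot: x5 in, x2 out → z = 280/9
No improving column remains; optimal.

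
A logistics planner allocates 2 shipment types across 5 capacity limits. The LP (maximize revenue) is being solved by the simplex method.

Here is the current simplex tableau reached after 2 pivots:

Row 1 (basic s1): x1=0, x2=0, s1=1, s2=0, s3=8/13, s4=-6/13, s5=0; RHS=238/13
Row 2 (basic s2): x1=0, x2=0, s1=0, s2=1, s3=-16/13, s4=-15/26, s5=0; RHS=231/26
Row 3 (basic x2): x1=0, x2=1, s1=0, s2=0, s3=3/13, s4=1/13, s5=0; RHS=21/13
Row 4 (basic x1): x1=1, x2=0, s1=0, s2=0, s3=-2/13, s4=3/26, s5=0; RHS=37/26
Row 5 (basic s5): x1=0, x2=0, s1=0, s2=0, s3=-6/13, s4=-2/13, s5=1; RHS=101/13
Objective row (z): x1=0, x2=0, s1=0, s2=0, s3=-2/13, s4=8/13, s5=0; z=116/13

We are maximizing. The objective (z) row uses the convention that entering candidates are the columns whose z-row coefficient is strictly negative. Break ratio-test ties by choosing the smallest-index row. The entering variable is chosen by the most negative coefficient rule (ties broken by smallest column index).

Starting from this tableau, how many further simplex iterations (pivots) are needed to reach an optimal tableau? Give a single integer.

pivot: s3 in, x2 out → z = 10
No improving column remains; optimal.

1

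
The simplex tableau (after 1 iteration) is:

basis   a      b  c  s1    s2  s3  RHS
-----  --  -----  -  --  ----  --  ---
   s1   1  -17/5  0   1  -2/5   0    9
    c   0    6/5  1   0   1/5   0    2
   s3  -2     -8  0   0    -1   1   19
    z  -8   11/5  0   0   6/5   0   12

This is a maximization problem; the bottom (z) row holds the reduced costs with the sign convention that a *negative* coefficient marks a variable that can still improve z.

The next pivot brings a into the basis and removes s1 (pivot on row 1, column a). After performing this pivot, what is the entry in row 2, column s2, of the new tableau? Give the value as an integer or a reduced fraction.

1/5

Pivot element is row 1, column a: 1.
Normalize row 1: new (row 1, s2) = (-2/5)/1 = -2/5.
row 2 ← row 2 − 0·(new row 1): 1/5 − 0·(-2/5) = 1/5.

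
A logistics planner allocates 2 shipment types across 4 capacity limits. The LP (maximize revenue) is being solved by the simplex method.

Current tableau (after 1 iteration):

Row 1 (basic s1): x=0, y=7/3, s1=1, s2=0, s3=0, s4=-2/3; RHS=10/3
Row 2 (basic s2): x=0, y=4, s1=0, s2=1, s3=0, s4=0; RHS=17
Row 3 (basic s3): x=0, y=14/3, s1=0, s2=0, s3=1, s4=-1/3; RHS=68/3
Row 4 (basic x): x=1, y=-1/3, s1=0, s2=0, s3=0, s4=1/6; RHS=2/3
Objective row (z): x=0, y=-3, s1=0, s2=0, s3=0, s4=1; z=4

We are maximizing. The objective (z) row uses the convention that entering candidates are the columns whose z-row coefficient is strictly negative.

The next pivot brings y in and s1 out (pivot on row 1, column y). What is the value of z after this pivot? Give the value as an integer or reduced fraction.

58/7

Minimum ratio for y: (10/3)/(7/3) = 10/7.
z changes by −(z-row coeff of y)·ratio = −(-3)·(10/7) = 30/7.
New z = 4 + (30/7) = 58/7.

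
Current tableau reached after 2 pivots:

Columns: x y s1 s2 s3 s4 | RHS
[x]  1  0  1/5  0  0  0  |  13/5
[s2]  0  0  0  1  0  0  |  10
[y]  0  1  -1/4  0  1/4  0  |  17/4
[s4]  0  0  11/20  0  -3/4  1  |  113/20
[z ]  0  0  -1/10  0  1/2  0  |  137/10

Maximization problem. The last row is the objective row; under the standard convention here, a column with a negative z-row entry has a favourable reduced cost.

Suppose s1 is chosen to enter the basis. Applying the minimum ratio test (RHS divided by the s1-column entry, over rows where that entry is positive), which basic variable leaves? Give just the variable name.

Ratios: row 1 (x): (13/5)/(1/5) = 13; row 2 (s2): entry 0 ≤ 0, skip; row 3 (y): entry -1/4 ≤ 0, skip; row 4 (s4): (113/20)/(11/20) = 113/11.
Minimum ratio 113/11 is in the s4 row, so s4 leaves.

s4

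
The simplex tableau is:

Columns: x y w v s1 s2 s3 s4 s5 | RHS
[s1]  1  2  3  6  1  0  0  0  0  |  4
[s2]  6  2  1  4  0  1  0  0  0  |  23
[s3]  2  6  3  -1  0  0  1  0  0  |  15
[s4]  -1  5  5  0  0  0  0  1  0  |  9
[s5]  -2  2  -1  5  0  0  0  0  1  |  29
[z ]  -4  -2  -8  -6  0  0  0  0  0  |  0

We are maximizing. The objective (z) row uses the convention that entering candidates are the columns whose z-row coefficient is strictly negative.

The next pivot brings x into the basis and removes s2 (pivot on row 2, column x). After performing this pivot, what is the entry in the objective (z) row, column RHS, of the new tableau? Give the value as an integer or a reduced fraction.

46/3

Pivot element is row 2, column x: 6.
Normalize row 2: new (row 2, RHS) = 23/6 = 23/6.
z-row ← z-row − (-4)·(new row 2): 0 − (-4)·(23/6) = 46/3.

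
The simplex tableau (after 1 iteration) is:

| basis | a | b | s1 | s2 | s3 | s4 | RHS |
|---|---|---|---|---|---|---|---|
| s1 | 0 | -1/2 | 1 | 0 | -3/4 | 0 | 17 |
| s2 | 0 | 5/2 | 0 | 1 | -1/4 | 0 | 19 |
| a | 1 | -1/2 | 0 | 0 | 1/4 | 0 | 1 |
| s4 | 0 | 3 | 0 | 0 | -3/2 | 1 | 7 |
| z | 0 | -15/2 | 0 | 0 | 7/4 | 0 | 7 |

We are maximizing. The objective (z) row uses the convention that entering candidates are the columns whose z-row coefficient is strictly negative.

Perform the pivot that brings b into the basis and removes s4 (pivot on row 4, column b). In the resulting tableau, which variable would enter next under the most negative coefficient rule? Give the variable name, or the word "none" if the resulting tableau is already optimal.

Pivot element 3. New z-row = old z-row − (-15/2)·(row 4/3).
Updated z-row coefficients: a: 0, b: 0, s1: 0, s2: 0, s3: -2, s4: 5/2.
The most negative is -2 in column s3, so s3 would enter next.

s3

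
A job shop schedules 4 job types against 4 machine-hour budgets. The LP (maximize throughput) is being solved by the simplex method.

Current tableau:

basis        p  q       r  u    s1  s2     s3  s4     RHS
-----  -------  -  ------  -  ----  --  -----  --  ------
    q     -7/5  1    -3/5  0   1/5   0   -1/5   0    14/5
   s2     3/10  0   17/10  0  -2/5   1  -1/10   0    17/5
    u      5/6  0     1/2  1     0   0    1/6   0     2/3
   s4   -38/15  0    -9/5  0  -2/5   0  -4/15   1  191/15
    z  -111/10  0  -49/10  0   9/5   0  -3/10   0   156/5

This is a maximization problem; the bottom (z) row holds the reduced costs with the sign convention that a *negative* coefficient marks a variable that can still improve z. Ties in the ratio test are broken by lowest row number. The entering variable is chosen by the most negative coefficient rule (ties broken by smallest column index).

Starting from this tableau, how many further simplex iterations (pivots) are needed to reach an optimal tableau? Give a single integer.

pivot: p in, u out → z = 1002/25
No improving column remains; optimal.

1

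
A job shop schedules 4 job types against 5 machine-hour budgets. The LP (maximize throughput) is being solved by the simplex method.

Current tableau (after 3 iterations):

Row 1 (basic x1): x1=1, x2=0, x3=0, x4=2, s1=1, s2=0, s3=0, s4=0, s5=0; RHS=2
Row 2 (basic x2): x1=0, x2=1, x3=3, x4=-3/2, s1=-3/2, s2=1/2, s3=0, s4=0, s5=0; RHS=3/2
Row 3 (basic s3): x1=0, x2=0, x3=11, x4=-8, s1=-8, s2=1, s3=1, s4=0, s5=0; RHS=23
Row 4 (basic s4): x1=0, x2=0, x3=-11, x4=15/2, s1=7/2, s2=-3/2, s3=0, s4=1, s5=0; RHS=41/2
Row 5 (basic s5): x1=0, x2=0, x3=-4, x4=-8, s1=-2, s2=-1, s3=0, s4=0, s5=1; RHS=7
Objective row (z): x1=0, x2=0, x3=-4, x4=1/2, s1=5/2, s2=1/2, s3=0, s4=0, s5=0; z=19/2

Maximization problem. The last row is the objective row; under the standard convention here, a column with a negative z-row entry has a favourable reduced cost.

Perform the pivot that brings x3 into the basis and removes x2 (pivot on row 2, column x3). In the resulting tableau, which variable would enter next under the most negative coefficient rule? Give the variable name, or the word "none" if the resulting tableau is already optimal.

Pivot element 3. New z-row = old z-row − (-4)·(row 2/3).
Updated z-row coefficients: x1: 0, x2: 4/3, x3: 0, x4: -3/2, s1: 1/2, s2: 7/6, s3: 0, s4: 0, s5: 0.
The most negative is -3/2 in column x4, so x4 would enter next.

x4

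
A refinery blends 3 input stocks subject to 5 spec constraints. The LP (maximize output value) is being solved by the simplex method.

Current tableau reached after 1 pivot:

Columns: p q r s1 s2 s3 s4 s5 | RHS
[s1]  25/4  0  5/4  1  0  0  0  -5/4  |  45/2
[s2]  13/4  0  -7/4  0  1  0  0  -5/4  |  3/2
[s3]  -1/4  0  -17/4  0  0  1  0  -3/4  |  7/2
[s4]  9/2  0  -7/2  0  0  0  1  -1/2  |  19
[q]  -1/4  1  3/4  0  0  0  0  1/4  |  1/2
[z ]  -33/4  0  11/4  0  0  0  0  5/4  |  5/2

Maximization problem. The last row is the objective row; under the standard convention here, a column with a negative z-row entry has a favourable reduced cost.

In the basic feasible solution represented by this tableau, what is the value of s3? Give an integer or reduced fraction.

s3 is basic (row 3); its value is the RHS of that row: 7/2.

7/2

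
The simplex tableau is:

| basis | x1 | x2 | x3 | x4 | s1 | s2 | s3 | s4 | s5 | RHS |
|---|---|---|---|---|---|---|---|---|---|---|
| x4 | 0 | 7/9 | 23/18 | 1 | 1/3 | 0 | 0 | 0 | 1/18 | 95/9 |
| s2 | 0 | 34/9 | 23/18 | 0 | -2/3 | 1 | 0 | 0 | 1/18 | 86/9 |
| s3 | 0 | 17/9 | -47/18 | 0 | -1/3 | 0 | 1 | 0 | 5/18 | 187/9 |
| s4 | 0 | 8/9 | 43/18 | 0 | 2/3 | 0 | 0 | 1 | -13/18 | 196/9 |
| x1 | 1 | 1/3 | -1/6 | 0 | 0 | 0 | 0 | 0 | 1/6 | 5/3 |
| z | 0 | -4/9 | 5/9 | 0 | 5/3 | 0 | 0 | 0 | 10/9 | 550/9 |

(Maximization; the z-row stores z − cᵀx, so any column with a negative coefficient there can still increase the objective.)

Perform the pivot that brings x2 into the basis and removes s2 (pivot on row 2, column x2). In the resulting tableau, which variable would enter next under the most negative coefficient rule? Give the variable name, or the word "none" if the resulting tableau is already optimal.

Pivot element 34/9. New z-row = old z-row − (-4/9)·(row 2/(34/9)).
Updated z-row coefficients: x1: 0, x2: 0, x3: 12/17, x4: 0, s1: 27/17, s2: 2/17, s3: 0, s4: 0, s5: 19/17.
No coefficient is strictly negative; the tableau after this pivot is optimal.

none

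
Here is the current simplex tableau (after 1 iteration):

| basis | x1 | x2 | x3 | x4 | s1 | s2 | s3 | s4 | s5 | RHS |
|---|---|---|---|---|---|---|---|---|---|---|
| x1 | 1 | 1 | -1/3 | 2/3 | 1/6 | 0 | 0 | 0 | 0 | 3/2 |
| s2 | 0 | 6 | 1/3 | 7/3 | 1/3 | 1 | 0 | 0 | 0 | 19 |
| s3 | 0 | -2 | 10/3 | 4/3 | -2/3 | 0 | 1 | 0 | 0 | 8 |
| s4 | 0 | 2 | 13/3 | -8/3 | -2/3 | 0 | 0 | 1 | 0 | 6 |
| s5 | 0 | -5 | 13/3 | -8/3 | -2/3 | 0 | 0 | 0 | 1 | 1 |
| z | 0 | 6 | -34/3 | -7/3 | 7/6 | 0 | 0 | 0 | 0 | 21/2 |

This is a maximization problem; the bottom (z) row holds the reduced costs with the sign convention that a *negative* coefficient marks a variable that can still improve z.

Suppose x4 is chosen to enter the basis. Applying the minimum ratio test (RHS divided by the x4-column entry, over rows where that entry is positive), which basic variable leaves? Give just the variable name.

Ratios: row 1 (x1): (3/2)/(2/3) = 9/4; row 2 (s2): 19/(7/3) = 57/7; row 3 (s3): 8/(4/3) = 6; row 4 (s4): entry -8/3 ≤ 0, skip; row 5 (s5): entry -8/3 ≤ 0, skip.
Minimum ratio 9/4 is in the x1 row, so x1 leaves.

x1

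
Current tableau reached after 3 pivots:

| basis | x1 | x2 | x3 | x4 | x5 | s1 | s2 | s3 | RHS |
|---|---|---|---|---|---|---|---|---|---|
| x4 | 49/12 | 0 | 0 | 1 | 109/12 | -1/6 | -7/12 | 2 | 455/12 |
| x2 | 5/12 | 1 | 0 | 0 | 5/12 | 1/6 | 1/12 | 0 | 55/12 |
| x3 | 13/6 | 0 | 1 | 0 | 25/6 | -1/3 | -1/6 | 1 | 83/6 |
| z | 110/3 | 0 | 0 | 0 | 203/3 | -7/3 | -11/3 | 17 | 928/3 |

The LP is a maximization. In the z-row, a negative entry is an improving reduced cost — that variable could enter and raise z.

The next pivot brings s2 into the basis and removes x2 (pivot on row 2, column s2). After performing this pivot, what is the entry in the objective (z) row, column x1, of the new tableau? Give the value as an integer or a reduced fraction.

55

Pivot element is row 2, column s2: 1/12.
Normalize row 2: new (row 2, x1) = (5/12)/(1/12) = 5.
z-row ← z-row − (-11/3)·(new row 2): 110/3 − (-11/3)·5 = 55.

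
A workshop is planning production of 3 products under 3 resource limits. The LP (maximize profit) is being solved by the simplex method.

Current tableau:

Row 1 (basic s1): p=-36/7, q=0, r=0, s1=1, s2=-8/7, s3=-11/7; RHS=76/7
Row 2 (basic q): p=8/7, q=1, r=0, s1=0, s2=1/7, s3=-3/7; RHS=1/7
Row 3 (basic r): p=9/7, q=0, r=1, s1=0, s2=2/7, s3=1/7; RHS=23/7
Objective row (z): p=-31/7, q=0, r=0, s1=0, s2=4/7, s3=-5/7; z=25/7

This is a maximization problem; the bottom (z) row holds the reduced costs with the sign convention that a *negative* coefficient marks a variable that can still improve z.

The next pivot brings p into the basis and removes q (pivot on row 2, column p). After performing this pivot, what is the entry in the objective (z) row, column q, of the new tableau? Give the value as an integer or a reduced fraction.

Pivot element is row 2, column p: 8/7.
Normalize row 2: new (row 2, q) = 1/(8/7) = 7/8.
z-row ← z-row − (-31/7)·(new row 2): 0 − (-31/7)·(7/8) = 31/8.

31/8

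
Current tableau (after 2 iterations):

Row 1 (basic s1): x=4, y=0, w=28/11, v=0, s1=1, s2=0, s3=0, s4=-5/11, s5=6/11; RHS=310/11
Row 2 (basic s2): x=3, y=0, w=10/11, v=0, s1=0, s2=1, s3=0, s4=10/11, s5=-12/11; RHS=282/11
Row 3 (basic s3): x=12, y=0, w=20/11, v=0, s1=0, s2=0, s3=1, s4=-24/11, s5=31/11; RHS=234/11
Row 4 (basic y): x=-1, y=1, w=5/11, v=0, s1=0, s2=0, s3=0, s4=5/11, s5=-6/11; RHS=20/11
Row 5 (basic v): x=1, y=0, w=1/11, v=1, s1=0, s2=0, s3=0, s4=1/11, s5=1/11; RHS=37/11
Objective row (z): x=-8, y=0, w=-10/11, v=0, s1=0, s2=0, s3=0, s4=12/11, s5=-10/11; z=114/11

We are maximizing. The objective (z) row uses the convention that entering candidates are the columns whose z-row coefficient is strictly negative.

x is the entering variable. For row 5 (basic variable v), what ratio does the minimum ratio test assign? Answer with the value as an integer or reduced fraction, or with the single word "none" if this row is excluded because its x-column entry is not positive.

Ratio = RHS / (x entry) = (37/11) / 1 = 37/11.

37/11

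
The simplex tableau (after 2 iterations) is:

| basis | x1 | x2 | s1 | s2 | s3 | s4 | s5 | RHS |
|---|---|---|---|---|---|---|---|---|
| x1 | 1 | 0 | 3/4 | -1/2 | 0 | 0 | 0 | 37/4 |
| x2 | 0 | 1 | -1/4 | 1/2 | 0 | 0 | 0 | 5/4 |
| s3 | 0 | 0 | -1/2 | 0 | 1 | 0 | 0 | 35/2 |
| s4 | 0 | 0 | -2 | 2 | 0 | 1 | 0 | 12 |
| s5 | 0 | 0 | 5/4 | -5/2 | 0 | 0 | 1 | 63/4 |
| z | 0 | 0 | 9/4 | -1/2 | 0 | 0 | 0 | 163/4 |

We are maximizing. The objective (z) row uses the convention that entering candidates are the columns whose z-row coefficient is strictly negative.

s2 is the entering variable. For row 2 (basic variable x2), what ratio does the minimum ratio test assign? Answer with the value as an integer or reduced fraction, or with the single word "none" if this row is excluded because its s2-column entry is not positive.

5/2

Ratio = RHS / (s2 entry) = (5/4) / (1/2) = 5/2.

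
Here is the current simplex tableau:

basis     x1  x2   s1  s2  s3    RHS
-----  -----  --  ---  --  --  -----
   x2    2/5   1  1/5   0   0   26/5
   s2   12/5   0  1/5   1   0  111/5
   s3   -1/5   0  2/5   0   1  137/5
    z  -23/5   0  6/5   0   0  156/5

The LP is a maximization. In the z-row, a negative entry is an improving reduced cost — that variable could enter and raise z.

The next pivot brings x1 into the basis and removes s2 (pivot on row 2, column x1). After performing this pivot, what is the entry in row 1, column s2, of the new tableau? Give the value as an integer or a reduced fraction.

Pivot element is row 2, column x1: 12/5.
Normalize row 2: new (row 2, s2) = 1/(12/5) = 5/12.
row 1 ← row 1 − (2/5)·(new row 2): 0 − (2/5)·(5/12) = -1/6.

-1/6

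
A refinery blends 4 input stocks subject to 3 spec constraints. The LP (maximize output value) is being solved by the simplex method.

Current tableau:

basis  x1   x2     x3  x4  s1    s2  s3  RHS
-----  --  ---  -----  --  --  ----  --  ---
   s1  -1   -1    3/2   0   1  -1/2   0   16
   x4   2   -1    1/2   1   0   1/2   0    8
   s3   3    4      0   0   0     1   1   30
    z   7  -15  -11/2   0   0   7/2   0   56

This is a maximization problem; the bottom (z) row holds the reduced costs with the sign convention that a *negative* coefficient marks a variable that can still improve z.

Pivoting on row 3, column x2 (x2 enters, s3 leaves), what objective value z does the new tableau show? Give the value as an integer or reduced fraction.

Minimum ratio for x2: 30/4 = 15/2.
z changes by −(z-row coeff of x2)·ratio = −(-15)·(15/2) = 225/2.
New z = 56 + (225/2) = 337/2.

337/2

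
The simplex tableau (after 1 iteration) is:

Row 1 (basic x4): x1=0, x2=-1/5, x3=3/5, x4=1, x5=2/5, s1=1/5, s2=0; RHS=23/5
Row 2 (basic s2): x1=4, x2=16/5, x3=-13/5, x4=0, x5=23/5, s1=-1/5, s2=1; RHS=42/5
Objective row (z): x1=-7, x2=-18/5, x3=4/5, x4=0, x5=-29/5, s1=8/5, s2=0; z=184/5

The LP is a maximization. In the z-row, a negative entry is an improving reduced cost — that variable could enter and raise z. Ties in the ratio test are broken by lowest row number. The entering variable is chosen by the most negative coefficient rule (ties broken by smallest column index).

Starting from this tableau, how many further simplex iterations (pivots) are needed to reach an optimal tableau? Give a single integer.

2

pivot: x1 in, s2 out → z = 103/2
pivot: x3 in, x4 out → z = 321/4
No improving column remains; optimal.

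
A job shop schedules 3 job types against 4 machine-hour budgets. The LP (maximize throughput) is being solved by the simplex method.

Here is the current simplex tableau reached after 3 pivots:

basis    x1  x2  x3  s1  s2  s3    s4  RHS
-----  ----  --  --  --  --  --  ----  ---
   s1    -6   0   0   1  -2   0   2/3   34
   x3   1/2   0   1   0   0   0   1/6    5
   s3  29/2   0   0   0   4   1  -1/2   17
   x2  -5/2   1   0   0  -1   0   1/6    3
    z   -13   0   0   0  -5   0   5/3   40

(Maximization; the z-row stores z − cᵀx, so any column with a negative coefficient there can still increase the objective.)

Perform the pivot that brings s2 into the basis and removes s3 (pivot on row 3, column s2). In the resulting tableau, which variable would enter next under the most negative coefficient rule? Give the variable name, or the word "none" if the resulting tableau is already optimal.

Pivot element 4. New z-row = old z-row − (-5)·(row 3/4).
Updated z-row coefficients: x1: 41/8, x2: 0, x3: 0, s1: 0, s2: 0, s3: 5/4, s4: 25/24.
No coefficient is strictly negative; the tableau after this pivot is optimal.

none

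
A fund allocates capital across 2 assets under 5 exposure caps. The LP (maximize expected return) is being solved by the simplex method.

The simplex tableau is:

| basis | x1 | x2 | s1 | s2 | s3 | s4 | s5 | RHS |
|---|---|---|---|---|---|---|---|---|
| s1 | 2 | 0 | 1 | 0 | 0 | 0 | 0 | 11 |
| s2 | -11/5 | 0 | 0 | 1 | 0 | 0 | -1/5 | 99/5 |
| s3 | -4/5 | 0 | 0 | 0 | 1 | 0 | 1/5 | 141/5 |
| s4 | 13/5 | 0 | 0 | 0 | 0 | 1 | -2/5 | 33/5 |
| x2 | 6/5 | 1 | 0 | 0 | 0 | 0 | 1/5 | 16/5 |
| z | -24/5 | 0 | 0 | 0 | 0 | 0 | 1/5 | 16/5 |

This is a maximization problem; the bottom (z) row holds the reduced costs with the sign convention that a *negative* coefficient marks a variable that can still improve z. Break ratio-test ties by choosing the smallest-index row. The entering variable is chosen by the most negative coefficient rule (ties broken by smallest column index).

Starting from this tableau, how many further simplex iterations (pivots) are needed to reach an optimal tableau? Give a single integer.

pivot: x1 in, s4 out → z = 200/13
pivot: s5 in, x2 out → z = 78/5
No improving column remains; optimal.

2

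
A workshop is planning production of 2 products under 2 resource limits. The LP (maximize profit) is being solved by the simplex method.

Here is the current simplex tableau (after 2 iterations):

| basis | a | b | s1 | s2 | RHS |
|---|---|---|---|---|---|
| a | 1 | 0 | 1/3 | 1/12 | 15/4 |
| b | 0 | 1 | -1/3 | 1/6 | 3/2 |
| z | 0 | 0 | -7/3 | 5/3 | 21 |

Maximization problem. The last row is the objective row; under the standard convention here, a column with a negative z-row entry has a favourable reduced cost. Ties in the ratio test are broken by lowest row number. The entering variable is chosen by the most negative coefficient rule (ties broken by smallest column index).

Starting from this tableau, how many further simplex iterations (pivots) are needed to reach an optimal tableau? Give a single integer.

1

pivot: s1 in, a out → z = 189/4
No improving column remains; optimal.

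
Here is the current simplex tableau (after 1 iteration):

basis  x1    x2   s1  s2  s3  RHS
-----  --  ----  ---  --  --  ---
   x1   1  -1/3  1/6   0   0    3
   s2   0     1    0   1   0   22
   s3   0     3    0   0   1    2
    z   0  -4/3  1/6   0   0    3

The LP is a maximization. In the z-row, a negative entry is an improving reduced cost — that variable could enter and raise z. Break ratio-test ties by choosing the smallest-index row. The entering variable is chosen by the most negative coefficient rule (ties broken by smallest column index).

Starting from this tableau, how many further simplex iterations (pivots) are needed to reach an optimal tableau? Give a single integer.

pivot: x2 in, s3 out → z = 35/9
No improving column remains; optimal.

1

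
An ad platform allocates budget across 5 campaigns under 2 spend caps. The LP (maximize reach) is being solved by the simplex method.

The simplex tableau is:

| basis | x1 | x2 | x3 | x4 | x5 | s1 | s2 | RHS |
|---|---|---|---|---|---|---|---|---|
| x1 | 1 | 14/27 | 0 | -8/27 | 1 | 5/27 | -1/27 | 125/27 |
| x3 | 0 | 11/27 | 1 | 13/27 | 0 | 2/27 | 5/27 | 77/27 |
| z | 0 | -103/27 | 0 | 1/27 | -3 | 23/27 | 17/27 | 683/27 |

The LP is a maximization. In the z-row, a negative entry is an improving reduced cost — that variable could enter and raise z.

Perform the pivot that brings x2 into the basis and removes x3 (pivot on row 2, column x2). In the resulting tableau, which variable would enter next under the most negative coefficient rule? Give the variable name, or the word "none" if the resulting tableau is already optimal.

x5

Pivot element 11/27. New z-row = old z-row − (-103/27)·(row 2/(11/27)).
Updated z-row coefficients: x1: 0, x2: 0, x3: 103/11, x4: 50/11, x5: -3, s1: 17/11, s2: 26/11.
The most negative is -3 in column x5, so x5 would enter next.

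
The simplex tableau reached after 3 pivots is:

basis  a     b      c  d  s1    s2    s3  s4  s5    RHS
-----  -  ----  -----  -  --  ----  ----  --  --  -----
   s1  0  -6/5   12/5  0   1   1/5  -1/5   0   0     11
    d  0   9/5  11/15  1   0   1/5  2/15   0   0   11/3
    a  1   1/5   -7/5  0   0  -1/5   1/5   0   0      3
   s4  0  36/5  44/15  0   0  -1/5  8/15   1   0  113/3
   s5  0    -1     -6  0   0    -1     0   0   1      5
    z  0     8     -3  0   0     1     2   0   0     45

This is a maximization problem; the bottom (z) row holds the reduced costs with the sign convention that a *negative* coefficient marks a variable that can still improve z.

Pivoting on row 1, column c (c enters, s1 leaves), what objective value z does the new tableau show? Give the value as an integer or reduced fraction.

235/4

Minimum ratio for c: 11/(12/5) = 55/12.
z changes by −(z-row coeff of c)·ratio = −(-3)·(55/12) = 55/4.
New z = 45 + (55/4) = 235/4.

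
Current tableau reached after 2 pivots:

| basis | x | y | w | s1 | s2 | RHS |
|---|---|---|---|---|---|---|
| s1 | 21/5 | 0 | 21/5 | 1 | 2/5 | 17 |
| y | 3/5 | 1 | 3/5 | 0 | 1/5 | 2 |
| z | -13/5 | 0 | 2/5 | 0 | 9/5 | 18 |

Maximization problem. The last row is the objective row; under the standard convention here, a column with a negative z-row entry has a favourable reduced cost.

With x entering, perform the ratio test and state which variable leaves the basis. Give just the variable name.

Ratios: row 1 (s1): 17/(21/5) = 85/21; row 2 (y): 2/(3/5) = 10/3.
Minimum ratio 10/3 is in the y row, so y leaves.

y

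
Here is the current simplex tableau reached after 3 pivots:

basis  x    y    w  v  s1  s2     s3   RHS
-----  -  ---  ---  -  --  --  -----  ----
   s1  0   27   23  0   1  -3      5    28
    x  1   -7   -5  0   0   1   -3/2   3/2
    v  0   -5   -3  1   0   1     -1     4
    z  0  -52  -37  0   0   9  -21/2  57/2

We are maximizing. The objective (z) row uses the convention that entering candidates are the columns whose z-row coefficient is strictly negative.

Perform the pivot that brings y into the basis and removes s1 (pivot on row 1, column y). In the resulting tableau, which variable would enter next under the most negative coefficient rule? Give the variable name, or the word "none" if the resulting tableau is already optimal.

Pivot element 27. New z-row = old z-row − (-52)·(row 1/27).
Updated z-row coefficients: x: 0, y: 0, w: 197/27, v: 0, s1: 52/27, s2: 29/9, s3: -47/54.
The most negative is -47/54 in column s3, so s3 would enter next.

s3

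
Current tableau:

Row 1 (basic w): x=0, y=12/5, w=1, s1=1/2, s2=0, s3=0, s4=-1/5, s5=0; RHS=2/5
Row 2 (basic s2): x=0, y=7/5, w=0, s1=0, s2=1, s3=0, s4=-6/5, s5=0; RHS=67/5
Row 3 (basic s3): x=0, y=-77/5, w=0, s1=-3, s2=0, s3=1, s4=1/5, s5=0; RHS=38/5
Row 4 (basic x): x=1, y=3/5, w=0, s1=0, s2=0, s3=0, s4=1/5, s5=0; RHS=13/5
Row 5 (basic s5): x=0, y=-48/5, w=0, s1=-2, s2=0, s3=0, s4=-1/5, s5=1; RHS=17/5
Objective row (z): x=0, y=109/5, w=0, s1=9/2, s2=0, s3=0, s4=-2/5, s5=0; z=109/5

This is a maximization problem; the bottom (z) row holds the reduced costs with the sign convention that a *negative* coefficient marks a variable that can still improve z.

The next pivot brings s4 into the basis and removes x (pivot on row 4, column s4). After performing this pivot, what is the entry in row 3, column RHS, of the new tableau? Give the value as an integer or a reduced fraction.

5

Pivot element is row 4, column s4: 1/5.
Normalize row 4: new (row 4, RHS) = (13/5)/(1/5) = 13.
row 3 ← row 3 − (1/5)·(new row 4): 38/5 − (1/5)·13 = 5.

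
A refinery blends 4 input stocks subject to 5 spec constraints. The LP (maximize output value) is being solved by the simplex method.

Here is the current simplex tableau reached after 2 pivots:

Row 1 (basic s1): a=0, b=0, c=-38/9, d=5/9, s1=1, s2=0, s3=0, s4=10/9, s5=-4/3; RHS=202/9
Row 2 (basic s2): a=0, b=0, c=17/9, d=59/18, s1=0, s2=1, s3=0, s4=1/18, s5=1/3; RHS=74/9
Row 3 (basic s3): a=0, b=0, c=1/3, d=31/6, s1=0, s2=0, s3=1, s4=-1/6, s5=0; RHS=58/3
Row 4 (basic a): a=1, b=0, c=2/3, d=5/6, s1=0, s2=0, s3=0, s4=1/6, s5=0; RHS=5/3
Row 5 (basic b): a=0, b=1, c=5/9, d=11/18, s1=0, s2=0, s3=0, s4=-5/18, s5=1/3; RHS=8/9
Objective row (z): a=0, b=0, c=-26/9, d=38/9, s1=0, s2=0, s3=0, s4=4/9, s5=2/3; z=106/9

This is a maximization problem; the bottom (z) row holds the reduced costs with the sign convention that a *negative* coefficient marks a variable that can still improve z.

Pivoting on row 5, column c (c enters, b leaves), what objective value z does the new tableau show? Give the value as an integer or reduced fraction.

Minimum ratio for c: (8/9)/(5/9) = 8/5.
z changes by −(z-row coeff of c)·ratio = −(-26/9)·(8/5) = 208/45.
New z = 106/9 + (208/45) = 82/5.

82/5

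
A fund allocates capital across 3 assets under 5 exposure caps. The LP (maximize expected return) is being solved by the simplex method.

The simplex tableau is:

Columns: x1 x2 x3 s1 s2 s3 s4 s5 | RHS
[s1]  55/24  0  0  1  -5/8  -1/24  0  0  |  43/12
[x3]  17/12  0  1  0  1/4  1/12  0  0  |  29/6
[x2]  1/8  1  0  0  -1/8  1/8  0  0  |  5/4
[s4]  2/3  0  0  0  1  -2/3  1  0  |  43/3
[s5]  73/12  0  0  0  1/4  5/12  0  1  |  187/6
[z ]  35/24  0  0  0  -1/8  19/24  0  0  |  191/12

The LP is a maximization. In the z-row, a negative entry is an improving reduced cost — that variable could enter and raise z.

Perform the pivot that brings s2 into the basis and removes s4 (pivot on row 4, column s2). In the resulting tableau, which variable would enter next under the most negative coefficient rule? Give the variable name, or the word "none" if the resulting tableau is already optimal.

none

Pivot element 1. New z-row = old z-row − (-1/8)·(row 4/1).
Updated z-row coefficients: x1: 37/24, x2: 0, x3: 0, s1: 0, s2: 0, s3: 17/24, s4: 1/8, s5: 0.
No coefficient is strictly negative; the tableau after this pivot is optimal.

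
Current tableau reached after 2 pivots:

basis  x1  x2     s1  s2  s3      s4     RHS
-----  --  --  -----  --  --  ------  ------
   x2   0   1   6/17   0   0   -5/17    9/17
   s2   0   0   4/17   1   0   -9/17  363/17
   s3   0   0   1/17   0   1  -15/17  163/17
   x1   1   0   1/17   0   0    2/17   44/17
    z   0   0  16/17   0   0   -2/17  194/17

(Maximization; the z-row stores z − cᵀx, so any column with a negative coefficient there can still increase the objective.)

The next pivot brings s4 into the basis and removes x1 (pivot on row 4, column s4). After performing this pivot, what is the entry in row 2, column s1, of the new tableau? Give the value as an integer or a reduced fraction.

Pivot element is row 4, column s4: 2/17.
Normalize row 4: new (row 4, s1) = (1/17)/(2/17) = 1/2.
row 2 ← row 2 − (-9/17)·(new row 4): 4/17 − (-9/17)·(1/2) = 1/2.

1/2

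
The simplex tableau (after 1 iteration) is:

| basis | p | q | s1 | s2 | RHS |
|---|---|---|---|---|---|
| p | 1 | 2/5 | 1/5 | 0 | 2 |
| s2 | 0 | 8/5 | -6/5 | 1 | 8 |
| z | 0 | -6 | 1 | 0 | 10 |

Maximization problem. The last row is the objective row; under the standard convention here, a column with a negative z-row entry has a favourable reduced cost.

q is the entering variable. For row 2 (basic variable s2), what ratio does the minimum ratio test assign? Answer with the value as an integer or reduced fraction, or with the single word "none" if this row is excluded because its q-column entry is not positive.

5

Ratio = RHS / (q entry) = 8 / (8/5) = 5.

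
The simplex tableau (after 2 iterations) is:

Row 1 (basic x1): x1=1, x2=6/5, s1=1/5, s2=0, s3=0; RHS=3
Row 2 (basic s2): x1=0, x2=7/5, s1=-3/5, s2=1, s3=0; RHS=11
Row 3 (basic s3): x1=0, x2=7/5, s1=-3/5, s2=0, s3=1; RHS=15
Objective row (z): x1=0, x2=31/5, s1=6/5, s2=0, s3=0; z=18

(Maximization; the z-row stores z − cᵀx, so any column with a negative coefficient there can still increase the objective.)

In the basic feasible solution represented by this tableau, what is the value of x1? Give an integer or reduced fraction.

3

x1 is basic (row 1); its value is the RHS of that row: 3.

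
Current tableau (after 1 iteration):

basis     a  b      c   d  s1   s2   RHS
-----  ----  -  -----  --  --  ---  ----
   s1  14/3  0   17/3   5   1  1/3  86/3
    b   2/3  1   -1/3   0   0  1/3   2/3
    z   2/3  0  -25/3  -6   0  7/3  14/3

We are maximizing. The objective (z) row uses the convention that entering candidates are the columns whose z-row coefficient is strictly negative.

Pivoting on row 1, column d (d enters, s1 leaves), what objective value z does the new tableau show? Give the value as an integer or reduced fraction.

586/15

Minimum ratio for d: (86/3)/5 = 86/15.
z changes by −(z-row coeff of d)·ratio = −(-6)·(86/15) = 172/5.
New z = 14/3 + (172/5) = 586/15.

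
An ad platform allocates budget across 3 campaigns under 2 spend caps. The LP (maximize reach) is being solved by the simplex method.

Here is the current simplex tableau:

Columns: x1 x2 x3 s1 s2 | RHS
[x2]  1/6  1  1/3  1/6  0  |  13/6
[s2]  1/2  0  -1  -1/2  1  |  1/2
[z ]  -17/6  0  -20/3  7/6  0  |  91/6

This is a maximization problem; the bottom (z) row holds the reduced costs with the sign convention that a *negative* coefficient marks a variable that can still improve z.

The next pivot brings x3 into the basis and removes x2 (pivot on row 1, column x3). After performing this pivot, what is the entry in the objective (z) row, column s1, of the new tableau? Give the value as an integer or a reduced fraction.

9/2

Pivot element is row 1, column x3: 1/3.
Normalize row 1: new (row 1, s1) = (1/6)/(1/3) = 1/2.
z-row ← z-row − (-20/3)·(new row 1): 7/6 − (-20/3)·(1/2) = 9/2.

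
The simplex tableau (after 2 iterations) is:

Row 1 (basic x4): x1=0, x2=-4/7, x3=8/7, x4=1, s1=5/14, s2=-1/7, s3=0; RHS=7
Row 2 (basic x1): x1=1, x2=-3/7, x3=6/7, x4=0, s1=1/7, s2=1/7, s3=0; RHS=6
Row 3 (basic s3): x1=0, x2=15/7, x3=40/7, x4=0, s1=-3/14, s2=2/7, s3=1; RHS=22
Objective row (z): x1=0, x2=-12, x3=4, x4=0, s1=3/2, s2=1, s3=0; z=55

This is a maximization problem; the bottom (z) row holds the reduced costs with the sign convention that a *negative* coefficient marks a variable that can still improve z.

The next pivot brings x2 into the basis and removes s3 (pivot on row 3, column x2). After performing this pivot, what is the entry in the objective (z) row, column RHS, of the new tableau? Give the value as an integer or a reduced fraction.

891/5

Pivot element is row 3, column x2: 15/7.
Normalize row 3: new (row 3, RHS) = 22/(15/7) = 154/15.
z-row ← z-row − (-12)·(new row 3): 55 − (-12)·(154/15) = 891/5.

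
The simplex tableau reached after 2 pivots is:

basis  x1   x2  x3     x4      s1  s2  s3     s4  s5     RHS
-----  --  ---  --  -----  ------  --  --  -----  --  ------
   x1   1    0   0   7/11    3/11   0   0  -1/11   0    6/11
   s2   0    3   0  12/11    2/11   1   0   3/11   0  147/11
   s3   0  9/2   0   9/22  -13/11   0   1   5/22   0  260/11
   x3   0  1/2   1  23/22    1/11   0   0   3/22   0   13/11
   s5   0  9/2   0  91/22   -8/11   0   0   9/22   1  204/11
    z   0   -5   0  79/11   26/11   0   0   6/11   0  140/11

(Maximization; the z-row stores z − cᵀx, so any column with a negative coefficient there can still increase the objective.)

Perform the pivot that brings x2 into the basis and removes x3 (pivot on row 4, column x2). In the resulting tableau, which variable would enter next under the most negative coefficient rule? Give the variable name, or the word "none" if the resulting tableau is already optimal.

none

Pivot element 1/2. New z-row = old z-row − (-5)·(row 4/(1/2)).
Updated z-row coefficients: x1: 0, x2: 0, x3: 10, x4: 194/11, s1: 36/11, s2: 0, s3: 0, s4: 21/11, s5: 0.
No coefficient is strictly negative; the tableau after this pivot is optimal.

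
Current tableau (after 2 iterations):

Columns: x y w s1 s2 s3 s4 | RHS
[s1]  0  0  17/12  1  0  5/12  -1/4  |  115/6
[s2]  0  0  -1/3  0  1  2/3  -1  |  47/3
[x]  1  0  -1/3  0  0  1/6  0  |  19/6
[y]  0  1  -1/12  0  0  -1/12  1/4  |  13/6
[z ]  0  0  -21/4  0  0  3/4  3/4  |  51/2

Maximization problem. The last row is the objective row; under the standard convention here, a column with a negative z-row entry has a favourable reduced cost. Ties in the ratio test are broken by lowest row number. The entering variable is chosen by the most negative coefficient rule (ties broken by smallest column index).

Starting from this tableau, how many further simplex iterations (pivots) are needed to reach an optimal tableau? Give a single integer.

pivot: w in, s1 out → z = 1641/17
pivot: s4 in, y out → z = 99
No improving column remains; optimal.

2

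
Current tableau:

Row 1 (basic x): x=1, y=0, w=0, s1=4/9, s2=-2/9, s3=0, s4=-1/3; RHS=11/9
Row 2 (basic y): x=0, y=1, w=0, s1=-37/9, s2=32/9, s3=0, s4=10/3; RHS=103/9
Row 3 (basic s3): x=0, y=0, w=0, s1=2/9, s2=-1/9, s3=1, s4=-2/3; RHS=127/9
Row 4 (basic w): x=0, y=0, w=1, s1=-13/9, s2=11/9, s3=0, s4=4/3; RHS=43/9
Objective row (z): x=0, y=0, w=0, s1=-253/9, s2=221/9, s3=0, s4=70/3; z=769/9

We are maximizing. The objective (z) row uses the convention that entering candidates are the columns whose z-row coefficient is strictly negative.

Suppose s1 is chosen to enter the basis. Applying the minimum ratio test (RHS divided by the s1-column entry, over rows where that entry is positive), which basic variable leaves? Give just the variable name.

x

Ratios: row 1 (x): (11/9)/(4/9) = 11/4; row 2 (y): entry -37/9 ≤ 0, skip; row 3 (s3): (127/9)/(2/9) = 127/2; row 4 (w): entry -13/9 ≤ 0, skip.
Minimum ratio 11/4 is in the x row, so x leaves.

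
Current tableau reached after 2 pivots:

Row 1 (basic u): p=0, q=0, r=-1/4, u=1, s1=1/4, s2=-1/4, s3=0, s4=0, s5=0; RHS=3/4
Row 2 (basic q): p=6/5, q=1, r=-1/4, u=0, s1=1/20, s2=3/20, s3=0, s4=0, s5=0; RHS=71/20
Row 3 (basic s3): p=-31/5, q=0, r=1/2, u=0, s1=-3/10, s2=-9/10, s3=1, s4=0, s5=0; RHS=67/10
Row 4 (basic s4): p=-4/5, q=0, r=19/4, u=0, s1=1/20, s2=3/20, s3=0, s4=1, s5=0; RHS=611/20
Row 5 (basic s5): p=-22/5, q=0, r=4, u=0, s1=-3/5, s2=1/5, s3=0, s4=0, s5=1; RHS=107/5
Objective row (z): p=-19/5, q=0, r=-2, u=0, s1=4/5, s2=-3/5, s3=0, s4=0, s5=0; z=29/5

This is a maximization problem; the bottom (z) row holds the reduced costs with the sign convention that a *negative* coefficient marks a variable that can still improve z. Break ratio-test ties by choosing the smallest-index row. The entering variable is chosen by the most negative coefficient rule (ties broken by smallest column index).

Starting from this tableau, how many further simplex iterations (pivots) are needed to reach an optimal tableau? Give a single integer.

pivot: p in, q out → z = 409/24
pivot: r in, s4 out → z = 408/11
No improving column remains; optimal.

2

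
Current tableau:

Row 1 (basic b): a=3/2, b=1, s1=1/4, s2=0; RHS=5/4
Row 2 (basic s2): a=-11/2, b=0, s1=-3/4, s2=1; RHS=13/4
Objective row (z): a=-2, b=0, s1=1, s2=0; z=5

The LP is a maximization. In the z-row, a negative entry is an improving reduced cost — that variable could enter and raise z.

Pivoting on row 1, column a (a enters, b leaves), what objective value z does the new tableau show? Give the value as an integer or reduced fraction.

Minimum ratio for a: (5/4)/(3/2) = 5/6.
z changes by −(z-row coeff of a)·ratio = −(-2)·(5/6) = 5/3.
New z = 5 + (5/3) = 20/3.

20/3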